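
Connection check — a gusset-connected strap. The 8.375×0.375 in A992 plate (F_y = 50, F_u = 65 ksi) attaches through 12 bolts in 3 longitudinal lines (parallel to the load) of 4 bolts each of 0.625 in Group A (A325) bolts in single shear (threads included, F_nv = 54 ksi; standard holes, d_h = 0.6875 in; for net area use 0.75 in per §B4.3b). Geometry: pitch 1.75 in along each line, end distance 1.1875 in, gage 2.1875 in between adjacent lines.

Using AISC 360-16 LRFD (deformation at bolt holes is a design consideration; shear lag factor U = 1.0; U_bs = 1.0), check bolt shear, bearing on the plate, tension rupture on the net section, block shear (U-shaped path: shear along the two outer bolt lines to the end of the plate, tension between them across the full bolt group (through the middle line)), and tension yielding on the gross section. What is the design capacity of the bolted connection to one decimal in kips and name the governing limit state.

112.0 kips (net-section rupture governs)

Bolt shear: A_b = π(0.625)²/4 = 0.3068 in². φR_n = 0.75 × 54 × 0.3068 × 12 × 1 = 149.1 kips.
Bearing (0.375 in plate, F_u = 65 ksi): end bolts L_c = 1.1875 − 0.6875/2 = 0.84375, R_n = min(1.2×0.84375×0.375×65, 2.4×0.625×0.375×65) = 24.68 kips/bolt; interior L_c = 1.75 − 0.6875 = 1.0625, R_n = 31.078 kips/bolt. φR_n = 0.75 × (3×24.68 + 9×31.078) = 265.3 kips.
Tension rupture (net): A_n = (8.375 − 3×0.75)×0.375 = 2.2969 in² (U = 1.0, A_e = A_n). φR_n = 0.75 × 65 × 2.2969 = 112.0 kips.
Block shear: shear path 2×[1.1875+3×1.75] = 2×6.4375 in, A_gv = 4.8281, A_nv = 2×(6.4375 − 3.5×0.75)×0.375 = 2.8594 in²; tension across gage: (4.375 − 2×0.75)×0.375 = 1.0781 in². R_n = min(0.6×65×2.8594, 0.6×50×4.8281) + 1.0×65×1.0781 = min(111.52, 144.84) + 70.077 = 181.6 kips. φR_n = 0.75 × 181.6 = 136.2 kips.
Tension yield (gross): A_g = 8.375×0.375 = 3.1406 in². φR_n = 0.90 × 50 × 3.1406 = 141.3 kips.
Governing: min(149.1, 265.3, 112.0, 136.2, 141.3) = 112.0 kips → net-section rupture.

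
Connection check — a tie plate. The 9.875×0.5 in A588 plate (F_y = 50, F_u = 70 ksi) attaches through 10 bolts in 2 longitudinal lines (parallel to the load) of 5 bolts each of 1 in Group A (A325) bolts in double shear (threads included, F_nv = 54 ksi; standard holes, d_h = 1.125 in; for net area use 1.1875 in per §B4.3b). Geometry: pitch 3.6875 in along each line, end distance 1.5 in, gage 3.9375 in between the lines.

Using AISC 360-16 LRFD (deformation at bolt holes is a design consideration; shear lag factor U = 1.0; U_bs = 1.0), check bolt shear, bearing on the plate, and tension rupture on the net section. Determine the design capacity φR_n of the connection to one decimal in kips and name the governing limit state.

196.9 kips (net-section rupture governs)

Bolt shear: A_b = π(1)²/4 = 0.7854 in². φR_n = 0.75 × 54 × 0.7854 × 10 × 2 = 636.2 kips.
Bearing (0.5 in plate, F_u = 70 ksi): end bolts L_c = 1.5 − 1.125/2 = 0.9375, R_n = min(1.2×0.9375×0.5×70, 2.4×1×0.5×70) = 39.375 kips/bolt; interior L_c = 3.6875 − 1.125 = 2.5625, R_n = 84 kips/bolt. φR_n = 0.75 × (2×39.375 + 8×84) = 563.1 kips.
Tension rupture (net): A_n = (9.875 − 2×1.1875)×0.5 = 3.75 in² (U = 1.0, A_e = A_n). φR_n = 0.75 × 70 × 3.75 = 196.9 kips.
Governing: min(636.2, 563.1, 196.9) = 196.9 kips → net-section rupture.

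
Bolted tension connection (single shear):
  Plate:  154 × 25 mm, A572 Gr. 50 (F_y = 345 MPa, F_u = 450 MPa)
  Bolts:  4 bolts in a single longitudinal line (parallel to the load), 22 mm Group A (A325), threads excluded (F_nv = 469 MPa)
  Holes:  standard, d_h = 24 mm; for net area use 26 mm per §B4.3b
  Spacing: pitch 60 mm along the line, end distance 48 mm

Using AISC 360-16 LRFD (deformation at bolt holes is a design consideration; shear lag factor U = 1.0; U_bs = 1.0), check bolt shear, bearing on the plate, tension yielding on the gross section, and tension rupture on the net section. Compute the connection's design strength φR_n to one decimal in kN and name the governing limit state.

Bolt shear: A_b = π(22)²/4 = 380.13 mm². φR_n = 0.75 × 469 × 380.13 × 4 × 1 = 534.8 kN.
Bearing (25 mm plate, F_u = 450 MPa): end bolts L_c = 48 − 24/2 = 36, R_n = min(1.2×36×25×450, 2.4×22×25×450) = 486 kN/bolt; interior L_c = 60 − 24 = 36, R_n = 486 kN/bolt. φR_n = 0.75 × (1×486 + 3×486) = 1458.0 kN.
Tension yield (gross): A_g = 154×25 = 3850 mm². φR_n = 0.90 × 345 × 3850 = 1195.4 kN.
Tension rupture (net): A_n = (154 − 1×26)×25 = 3200 mm² (U = 1.0, A_e = A_n). φR_n = 0.75 × 450 × 3200 = 1080.0 kN.
Governing: min(534.8, 1458.0, 1195.4, 1080.0) = 534.8 kN → bolt shear.

534.8 kN (bolt shear governs)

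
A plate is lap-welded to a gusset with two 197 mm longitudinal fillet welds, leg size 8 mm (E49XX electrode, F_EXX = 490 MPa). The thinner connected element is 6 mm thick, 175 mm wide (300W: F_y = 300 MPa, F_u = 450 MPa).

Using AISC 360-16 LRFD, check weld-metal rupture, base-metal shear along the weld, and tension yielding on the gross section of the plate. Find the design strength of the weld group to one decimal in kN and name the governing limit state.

Weld metal: throat = 0.707×8 = 5.656 mm, L = 2×197 = 394 mm. φR_n = 0.75 × 0.6 × 490 × 5.656 × 394 = 491.4 kN.
Base metal shear (6 mm plate): yield φR_n = 1.0×0.6×300×6×394 = 425.5 kN; rupture φR_n = 0.75×0.6×450×6×394 = 478.7 kN; take 425.5 kN (yield).
Tension yield (gross): A_g = 175×6 = 1050 mm². φR_n = 0.90 × 300 × 1050 = 283.5 kN.
Governing: min(491.4, 425.5, 283.5) = 283.5 kN → gross-section yield.

283.5 kN (gross-section yield governs)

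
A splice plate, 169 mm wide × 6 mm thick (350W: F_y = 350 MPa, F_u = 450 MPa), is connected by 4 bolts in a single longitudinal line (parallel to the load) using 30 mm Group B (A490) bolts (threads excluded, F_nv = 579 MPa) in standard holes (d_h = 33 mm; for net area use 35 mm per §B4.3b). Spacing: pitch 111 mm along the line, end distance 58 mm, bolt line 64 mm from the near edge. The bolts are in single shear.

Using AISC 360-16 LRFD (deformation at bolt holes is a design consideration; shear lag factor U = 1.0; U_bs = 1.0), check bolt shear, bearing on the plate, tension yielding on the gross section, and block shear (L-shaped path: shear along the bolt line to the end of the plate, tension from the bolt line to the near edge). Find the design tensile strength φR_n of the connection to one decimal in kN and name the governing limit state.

319.4 kN (gross-section yield governs)

Bolt shear: A_b = π(30)²/4 = 706.86 mm². φR_n = 0.75 × 579 × 706.86 × 4 × 1 = 1227.8 kN.
Bearing (6 mm plate, F_u = 450 MPa): end bolts L_c = 58 − 33/2 = 41.5, R_n = min(1.2×41.5×6×450, 2.4×30×6×450) = 134.46 kN/bolt; interior L_c = 111 − 33 = 78, R_n = 194.4 kN/bolt. φR_n = 0.75 × (1×134.46 + 3×194.4) = 538.2 kN.
Tension yield (gross): A_g = 169×6 = 1014 mm². φR_n = 0.90 × 350 × 1014 = 319.4 kN.
Block shear: shear path 1×[58+3×111] = 1×391 mm, A_gv = 2346, A_nv = 1×(391 − 3.5×35)×6 = 1611 mm²; tension to near edge: (64 − 0.5×35)×6 = 279 mm². R_n = min(0.6×450×1611, 0.6×350×2346) + 1.0×450×279 = min(434.97, 492.66) + 125.55 = 560.52 kN. φR_n = 0.75 × 560.52 = 420.4 kN.
Governing: min(1227.8, 538.2, 319.4, 420.4) = 319.4 kN → gross-section yield.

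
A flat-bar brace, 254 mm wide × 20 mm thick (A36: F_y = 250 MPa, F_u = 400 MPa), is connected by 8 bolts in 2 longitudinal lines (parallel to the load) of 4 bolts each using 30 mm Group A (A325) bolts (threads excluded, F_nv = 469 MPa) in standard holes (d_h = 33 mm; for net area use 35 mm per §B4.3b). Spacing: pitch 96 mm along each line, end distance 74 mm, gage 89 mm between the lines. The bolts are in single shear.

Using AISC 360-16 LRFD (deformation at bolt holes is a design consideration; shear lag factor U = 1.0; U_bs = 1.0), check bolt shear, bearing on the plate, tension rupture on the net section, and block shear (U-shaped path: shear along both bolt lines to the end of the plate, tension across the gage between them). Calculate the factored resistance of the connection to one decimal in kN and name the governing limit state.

Bolt shear: A_b = π(30)²/4 = 706.86 mm². φR_n = 0.75 × 469 × 706.86 × 8 × 1 = 1989.1 kN.
Bearing (20 mm plate, F_u = 400 MPa): end bolts L_c = 74 − 33/2 = 57.5, R_n = min(1.2×57.5×20×400, 2.4×30×20×400) = 552 kN/bolt; interior L_c = 96 − 33 = 63, R_n = 576 kN/bolt. φR_n = 0.75 × (2×552 + 6×576) = 3420.0 kN.
Tension rupture (net): A_n = (254 − 2×35)×20 = 3680 mm² (U = 1.0, A_e = A_n). φR_n = 0.75 × 400 × 3680 = 1104.0 kN.
Block shear: shear path 2×[74+3×96] = 2×362 mm, A_gv = 14480, A_nv = 2×(362 − 3.5×35)×20 = 9580 mm²; tension across gage: (89 − 1×35)×20 = 1080 mm². R_n = min(0.6×400×9580, 0.6×250×14480) + 1.0×400×1080 = min(2299.2, 2172) + 432 = 2604 kN. φR_n = 0.75 × 2604 = 1953.0 kN.
Governing: min(1989.1, 3420.0, 1104.0, 1953.0) = 1104.0 kN → net-section rupture.

1104.0 kN (net-section rupture governs)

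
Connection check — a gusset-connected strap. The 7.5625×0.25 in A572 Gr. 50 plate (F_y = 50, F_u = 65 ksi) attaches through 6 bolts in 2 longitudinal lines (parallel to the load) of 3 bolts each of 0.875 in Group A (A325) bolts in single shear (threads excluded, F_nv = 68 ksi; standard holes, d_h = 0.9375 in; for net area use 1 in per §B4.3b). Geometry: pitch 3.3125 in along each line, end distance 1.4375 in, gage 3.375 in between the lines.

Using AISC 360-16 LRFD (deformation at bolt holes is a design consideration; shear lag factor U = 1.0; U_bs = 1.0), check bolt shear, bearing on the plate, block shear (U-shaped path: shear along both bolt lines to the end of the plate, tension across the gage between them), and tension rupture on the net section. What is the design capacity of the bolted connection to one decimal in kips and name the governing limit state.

67.8 kips (net-section rupture governs)

Bolt shear: A_b = π(0.875)²/4 = 0.60132 in². φR_n = 0.75 × 68 × 0.60132 × 6 × 1 = 184.0 kips.
Bearing (0.25 in plate, F_u = 65 ksi): end bolts L_c = 1.4375 − 0.9375/2 = 0.96875, R_n = min(1.2×0.96875×0.25×65, 2.4×0.875×0.25×65) = 18.891 kips/bolt; interior L_c = 3.3125 − 0.9375 = 2.375, R_n = 34.125 kips/bolt. φR_n = 0.75 × (2×18.891 + 4×34.125) = 130.7 kips.
Block shear: shear path 2×[1.4375+2×3.3125] = 2×8.0625 in, A_gv = 4.0313, A_nv = 2×(8.0625 − 2.5×1)×0.25 = 2.7813 in²; tension across gage: (3.375 − 1×1)×0.25 = 0.59375 in². R_n = min(0.6×65×2.7813, 0.6×50×4.0313) + 1.0×65×0.59375 = min(108.47, 120.94) + 38.594 = 147.06 kips. φR_n = 0.75 × 147.06 = 110.3 kips.
Tension rupture (net): A_n = (7.5625 − 2×1)×0.25 = 1.3906 in² (U = 1.0, A_e = A_n). φR_n = 0.75 × 65 × 1.3906 = 67.8 kips.
Governing: min(184.0, 130.7, 110.3, 67.8) = 67.8 kips → net-section rupture.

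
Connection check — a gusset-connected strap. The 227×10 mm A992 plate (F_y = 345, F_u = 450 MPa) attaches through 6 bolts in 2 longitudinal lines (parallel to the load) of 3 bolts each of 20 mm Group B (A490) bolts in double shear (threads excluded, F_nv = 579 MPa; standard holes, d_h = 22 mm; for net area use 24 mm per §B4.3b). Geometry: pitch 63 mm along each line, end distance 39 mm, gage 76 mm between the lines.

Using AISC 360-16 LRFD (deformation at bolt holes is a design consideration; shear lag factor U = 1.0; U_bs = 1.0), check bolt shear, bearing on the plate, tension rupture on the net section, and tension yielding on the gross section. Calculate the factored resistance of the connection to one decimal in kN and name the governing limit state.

604.1 kN (net-section rupture governs)

Bolt shear: A_b = π(20)²/4 = 314.16 mm². φR_n = 0.75 × 579 × 314.16 × 6 × 2 = 1637.1 kN.
Bearing (10 mm plate, F_u = 450 MPa): end bolts L_c = 39 − 22/2 = 28, R_n = min(1.2×28×10×450, 2.4×20×10×450) = 151.2 kN/bolt; interior L_c = 63 − 22 = 41, R_n = 216 kN/bolt. φR_n = 0.75 × (2×151.2 + 4×216) = 874.8 kN.
Tension rupture (net): A_n = (227 − 2×24)×10 = 1790 mm² (U = 1.0, A_e = A_n). φR_n = 0.75 × 450 × 1790 = 604.1 kN.
Tension yield (gross): A_g = 227×10 = 2270 mm². φR_n = 0.90 × 345 × 2270 = 704.8 kN.
Governing: min(1637.1, 874.8, 604.1, 704.8) = 604.1 kN → net-section rupture.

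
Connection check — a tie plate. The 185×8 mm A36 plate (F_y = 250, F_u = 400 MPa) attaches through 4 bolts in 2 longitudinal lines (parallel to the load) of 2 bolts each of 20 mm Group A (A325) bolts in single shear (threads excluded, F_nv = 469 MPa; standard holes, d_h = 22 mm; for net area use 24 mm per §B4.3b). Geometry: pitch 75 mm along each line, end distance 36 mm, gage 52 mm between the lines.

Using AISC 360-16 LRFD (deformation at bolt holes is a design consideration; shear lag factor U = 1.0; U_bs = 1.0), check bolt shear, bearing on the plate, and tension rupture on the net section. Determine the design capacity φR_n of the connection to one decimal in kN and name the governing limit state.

Bolt shear: A_b = π(20)²/4 = 314.16 mm². φR_n = 0.75 × 469 × 314.16 × 4 × 1 = 442.0 kN.
Bearing (8 mm plate, F_u = 400 MPa): end bolts L_c = 36 − 22/2 = 25, R_n = min(1.2×25×8×400, 2.4×20×8×400) = 96 kN/bolt; interior L_c = 75 − 22 = 53, R_n = 153.6 kN/bolt. φR_n = 0.75 × (2×96 + 2×153.6) = 374.4 kN.
Tension rupture (net): A_n = (185 − 2×24)×8 = 1096 mm² (U = 1.0, A_e = A_n). φR_n = 0.75 × 400 × 1096 = 328.8 kN.
Governing: min(442.0, 374.4, 328.8) = 328.8 kN → net-section rupture.

328.8 kN (net-section rupture governs)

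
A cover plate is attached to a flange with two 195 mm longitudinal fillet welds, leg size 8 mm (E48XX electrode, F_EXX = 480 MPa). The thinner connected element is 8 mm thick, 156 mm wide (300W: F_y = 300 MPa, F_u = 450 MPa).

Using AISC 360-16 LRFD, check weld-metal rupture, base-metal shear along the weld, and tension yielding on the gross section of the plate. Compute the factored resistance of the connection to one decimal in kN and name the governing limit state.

Weld metal: throat = 0.707×8 = 5.656 mm, L = 2×195 = 390 mm. φR_n = 0.75 × 0.6 × 480 × 5.656 × 390 = 476.5 kN.
Base metal shear (8 mm plate): yield φR_n = 1.0×0.6×300×8×390 = 561.6 kN; rupture φR_n = 0.75×0.6×450×8×390 = 631.8 kN; take 561.6 kN (yield).
Tension yield (gross): A_g = 156×8 = 1248 mm². φR_n = 0.90 × 300 × 1248 = 337.0 kN.
Governing: min(476.5, 561.6, 337.0) = 337.0 kN → gross-section yield.

337.0 kN (gross-section yield governs)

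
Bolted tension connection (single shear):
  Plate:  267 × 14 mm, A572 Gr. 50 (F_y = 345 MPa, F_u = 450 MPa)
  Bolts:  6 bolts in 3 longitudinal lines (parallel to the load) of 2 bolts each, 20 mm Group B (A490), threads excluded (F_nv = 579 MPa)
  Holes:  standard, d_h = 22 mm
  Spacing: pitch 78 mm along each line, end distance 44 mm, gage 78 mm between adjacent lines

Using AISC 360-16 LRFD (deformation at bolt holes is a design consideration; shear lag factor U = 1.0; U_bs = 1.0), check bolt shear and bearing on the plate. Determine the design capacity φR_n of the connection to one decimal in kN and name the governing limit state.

818.5 kN (bolt shear governs)

Bolt shear: A_b = π(20)²/4 = 314.16 mm². φR_n = 0.75 × 579 × 314.16 × 6 × 1 = 818.5 kN.
Bearing (14 mm plate, F_u = 450 MPa): end bolts L_c = 44 − 22/2 = 33, R_n = min(1.2×33×14×450, 2.4×20×14×450) = 249.48 kN/bolt; interior L_c = 78 − 22 = 56, R_n = 302.4 kN/bolt. φR_n = 0.75 × (3×249.48 + 3×302.4) = 1241.7 kN.
Governing: min(818.5, 1241.7) = 818.5 kN → bolt shear.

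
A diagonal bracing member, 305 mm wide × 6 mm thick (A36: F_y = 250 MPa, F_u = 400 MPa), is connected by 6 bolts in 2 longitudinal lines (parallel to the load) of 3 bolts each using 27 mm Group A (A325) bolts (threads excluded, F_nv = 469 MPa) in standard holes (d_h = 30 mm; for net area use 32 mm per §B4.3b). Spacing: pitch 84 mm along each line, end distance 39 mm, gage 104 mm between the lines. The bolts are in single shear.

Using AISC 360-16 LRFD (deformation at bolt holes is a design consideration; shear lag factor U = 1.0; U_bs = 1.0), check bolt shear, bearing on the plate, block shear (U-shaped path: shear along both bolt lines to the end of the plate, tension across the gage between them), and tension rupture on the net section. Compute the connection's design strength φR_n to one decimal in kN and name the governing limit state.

403.9 kN (block shear governs)

Bolt shear: A_b = π(27)²/4 = 572.56 mm². φR_n = 0.75 × 469 × 572.56 × 6 × 1 = 1208.4 kN.
Bearing (6 mm plate, F_u = 400 MPa): end bolts L_c = 39 − 30/2 = 24, R_n = min(1.2×24×6×400, 2.4×27×6×400) = 69.12 kN/bolt; interior L_c = 84 − 30 = 54, R_n = 155.52 kN/bolt. φR_n = 0.75 × (2×69.12 + 4×155.52) = 570.2 kN.
Block shear: shear path 2×[39+2×84] = 2×207 mm, A_gv = 2484, A_nv = 2×(207 − 2.5×32)×6 = 1524 mm²; tension across gage: (104 − 1×32)×6 = 432 mm². R_n = min(0.6×400×1524, 0.6×250×2484) + 1.0×400×432 = min(365.76, 372.6) + 172.8 = 538.56 kN. φR_n = 0.75 × 538.56 = 403.9 kN.
Tension rupture (net): A_n = (305 − 2×32)×6 = 1446 mm² (U = 1.0, A_e = A_n). φR_n = 0.75 × 400 × 1446 = 433.8 kN.
Governing: min(1208.4, 570.2, 403.9, 433.8) = 403.9 kN → block shear.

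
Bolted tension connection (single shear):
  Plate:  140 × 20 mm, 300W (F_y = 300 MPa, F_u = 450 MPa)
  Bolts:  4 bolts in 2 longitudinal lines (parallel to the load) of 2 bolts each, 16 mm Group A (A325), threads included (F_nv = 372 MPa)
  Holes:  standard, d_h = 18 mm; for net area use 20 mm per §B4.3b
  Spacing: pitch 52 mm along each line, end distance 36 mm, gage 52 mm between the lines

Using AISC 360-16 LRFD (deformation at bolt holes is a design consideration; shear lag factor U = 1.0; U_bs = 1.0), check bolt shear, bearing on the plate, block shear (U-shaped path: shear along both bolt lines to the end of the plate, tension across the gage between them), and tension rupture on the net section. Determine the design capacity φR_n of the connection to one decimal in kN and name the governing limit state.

224.4 kN (bolt shear governs)

Bolt shear: A_b = π(16)²/4 = 201.06 mm². φR_n = 0.75 × 372 × 201.06 × 4 × 1 = 224.4 kN.
Bearing (20 mm plate, F_u = 450 MPa): end bolts L_c = 36 − 18/2 = 27, R_n = min(1.2×27×20×450, 2.4×16×20×450) = 291.6 kN/bolt; interior L_c = 52 − 18 = 34, R_n = 345.6 kN/bolt. φR_n = 0.75 × (2×291.6 + 2×345.6) = 955.8 kN.
Block shear: shear path 2×[36+1×52] = 2×88 mm, A_gv = 3520, A_nv = 2×(88 − 1.5×20)×20 = 2320 mm²; tension across gage: (52 − 1×20)×20 = 640 mm². R_n = min(0.6×450×2320, 0.6×300×3520) + 1.0×450×640 = min(626.4, 633.6) + 288 = 914.4 kN. φR_n = 0.75 × 914.4 = 685.8 kN.
Tension rupture (net): A_n = (140 − 2×20)×20 = 2000 mm² (U = 1.0, A_e = A_n). φR_n = 0.75 × 450 × 2000 = 675.0 kN.
Governing: min(224.4, 955.8, 685.8, 675.0) = 224.4 kN → bolt shear.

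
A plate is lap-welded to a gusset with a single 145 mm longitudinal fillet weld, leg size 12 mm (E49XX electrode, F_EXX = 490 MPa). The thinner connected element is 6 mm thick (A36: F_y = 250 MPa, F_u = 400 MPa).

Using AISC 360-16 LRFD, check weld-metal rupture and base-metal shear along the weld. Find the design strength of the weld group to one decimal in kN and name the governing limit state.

130.5 kN (base-metal shear governs)

Weld metal: throat = 0.707×12 = 8.484 mm, L = 145 mm. φR_n = 0.75 × 0.6 × 490 × 8.484 × 145 = 271.3 kN.
Base metal shear (6 mm plate): yield φR_n = 1.0×0.6×250×6×145 = 130.5 kN; rupture φR_n = 0.75×0.6×400×6×145 = 156.6 kN; take 130.5 kN (yield).
Governing: min(271.3, 130.5) = 130.5 kN → base-metal shear.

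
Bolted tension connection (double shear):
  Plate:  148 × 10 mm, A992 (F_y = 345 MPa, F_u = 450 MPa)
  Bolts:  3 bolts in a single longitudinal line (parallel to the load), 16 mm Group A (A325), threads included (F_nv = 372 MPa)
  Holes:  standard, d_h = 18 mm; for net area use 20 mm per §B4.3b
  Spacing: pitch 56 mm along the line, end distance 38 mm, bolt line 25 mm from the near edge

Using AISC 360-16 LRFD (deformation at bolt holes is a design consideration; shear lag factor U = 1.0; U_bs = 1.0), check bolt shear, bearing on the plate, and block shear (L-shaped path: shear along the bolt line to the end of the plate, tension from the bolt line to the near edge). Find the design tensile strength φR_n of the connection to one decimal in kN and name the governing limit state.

253.1 kN (block shear governs)

Bolt shear: A_b = π(16)²/4 = 201.06 mm². φR_n = 0.75 × 372 × 201.06 × 3 × 2 = 336.6 kN.
Bearing (10 mm plate, F_u = 450 MPa): end bolts L_c = 38 − 18/2 = 29, R_n = min(1.2×29×10×450, 2.4×16×10×450) = 156.6 kN/bolt; interior L_c = 56 − 18 = 38, R_n = 172.8 kN/bolt. φR_n = 0.75 × (1×156.6 + 2×172.8) = 376.7 kN.
Block shear: shear path 1×[38+2×56] = 1×150 mm, A_gv = 1500, A_nv = 1×(150 − 2.5×20)×10 = 1000 mm²; tension to near edge: (25 − 0.5×20)×10 = 150 mm². R_n = min(0.6×450×1000, 0.6×345×1500) + 1.0×450×150 = min(270, 310.5) + 67.5 = 337.5 kN. φR_n = 0.75 × 337.5 = 253.1 kN.
Governing: min(336.6, 376.7, 253.1) = 253.1 kN → block shear.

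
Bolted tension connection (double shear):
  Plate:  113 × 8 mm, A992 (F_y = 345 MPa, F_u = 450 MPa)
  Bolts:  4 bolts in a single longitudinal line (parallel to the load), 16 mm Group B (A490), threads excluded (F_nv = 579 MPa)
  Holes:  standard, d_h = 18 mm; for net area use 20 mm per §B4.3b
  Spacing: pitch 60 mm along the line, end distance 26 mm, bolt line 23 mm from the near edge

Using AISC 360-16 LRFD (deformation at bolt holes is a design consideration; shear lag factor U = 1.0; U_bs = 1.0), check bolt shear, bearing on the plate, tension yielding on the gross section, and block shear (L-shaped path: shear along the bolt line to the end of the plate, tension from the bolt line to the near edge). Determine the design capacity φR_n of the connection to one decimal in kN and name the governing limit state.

255.4 kN (block shear governs)

Bolt shear: A_b = π(16)²/4 = 201.06 mm². φR_n = 0.75 × 579 × 201.06 × 4 × 2 = 698.5 kN.
Bearing (8 mm plate, F_u = 450 MPa): end bolts L_c = 26 − 18/2 = 17, R_n = min(1.2×17×8×450, 2.4×16×8×450) = 73.44 kN/bolt; interior L_c = 60 − 18 = 42, R_n = 138.24 kN/bolt. φR_n = 0.75 × (1×73.44 + 3×138.24) = 366.1 kN.
Tension yield (gross): A_g = 113×8 = 904 mm². φR_n = 0.90 × 345 × 904 = 280.7 kN.
Block shear: shear path 1×[26+3×60] = 1×206 mm, A_gv = 1648, A_nv = 1×(206 − 3.5×20)×8 = 1088 mm²; tension to near edge: (23 − 0.5×20)×8 = 104 mm². R_n = min(0.6×450×1088, 0.6×345×1648) + 1.0×450×104 = min(293.76, 341.14) + 46.8 = 340.56 kN. φR_n = 0.75 × 340.56 = 255.4 kN.
Governing: min(698.5, 366.1, 280.7, 255.4) = 255.4 kN → block shear.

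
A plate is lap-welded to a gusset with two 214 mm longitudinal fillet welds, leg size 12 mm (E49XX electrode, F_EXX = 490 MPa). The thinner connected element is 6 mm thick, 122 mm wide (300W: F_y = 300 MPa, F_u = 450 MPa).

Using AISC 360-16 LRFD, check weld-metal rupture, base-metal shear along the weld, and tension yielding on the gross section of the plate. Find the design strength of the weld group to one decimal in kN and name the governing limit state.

Weld metal: throat = 0.707×12 = 8.484 mm, L = 2×214 = 428 mm. φR_n = 0.75 × 0.6 × 490 × 8.484 × 428 = 800.7 kN.
Base metal shear (6 mm plate): yield φR_n = 1.0×0.6×300×6×428 = 462.2 kN; rupture φR_n = 0.75×0.6×450×6×428 = 520.0 kN; take 462.2 kN (yield).
Tension yield (gross): A_g = 122×6 = 732 mm². φR_n = 0.90 × 300 × 732 = 197.6 kN.
Governing: min(800.7, 462.2, 197.6) = 197.6 kN → gross-section yield.

197.6 kN (gross-section yield governs)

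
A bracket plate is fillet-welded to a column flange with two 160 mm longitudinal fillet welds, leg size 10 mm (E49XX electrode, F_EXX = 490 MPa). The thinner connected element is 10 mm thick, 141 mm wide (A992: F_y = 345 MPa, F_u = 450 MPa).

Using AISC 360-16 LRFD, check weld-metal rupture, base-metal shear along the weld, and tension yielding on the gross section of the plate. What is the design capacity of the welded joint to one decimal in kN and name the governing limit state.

437.8 kN (gross-section yield governs)

Weld metal: throat = 0.707×10 = 7.07 mm, L = 2×160 = 320 mm. φR_n = 0.75 × 0.6 × 490 × 7.07 × 320 = 498.9 kN.
Base metal shear (10 mm plate): yield φR_n = 1.0×0.6×345×10×320 = 662.4 kN; rupture φR_n = 0.75×0.6×450×10×320 = 648.0 kN; take 648.0 kN (rupture).
Tension yield (gross): A_g = 141×10 = 1410 mm². φR_n = 0.90 × 345 × 1410 = 437.8 kN.
Governing: min(498.9, 648.0, 437.8) = 437.8 kN → gross-section yield.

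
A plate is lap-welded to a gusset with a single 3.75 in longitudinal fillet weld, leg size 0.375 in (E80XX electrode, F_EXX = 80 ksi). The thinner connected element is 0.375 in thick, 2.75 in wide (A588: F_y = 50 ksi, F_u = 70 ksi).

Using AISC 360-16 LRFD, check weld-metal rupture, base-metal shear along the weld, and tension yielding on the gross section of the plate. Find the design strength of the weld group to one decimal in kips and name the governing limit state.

35.8 kips (weld metal governs)

Weld metal: throat = 0.707×0.375 = 0.26513 in, L = 3.75 in. φR_n = 0.75 × 0.6 × 80 × 0.26513 × 3.75 = 35.8 kips.
Base metal shear (0.375 in plate): yield φR_n = 1.0×0.6×50×0.375×3.75 = 42.2 kips; rupture φR_n = 0.75×0.6×70×0.375×3.75 = 44.3 kips; take 42.2 kips (yield).
Tension yield (gross): A_g = 2.75×0.375 = 1.0313 in². φR_n = 0.90 × 50 × 1.0313 = 46.4 kips.
Governing: min(35.8, 42.2, 46.4) = 35.8 kips → weld metal.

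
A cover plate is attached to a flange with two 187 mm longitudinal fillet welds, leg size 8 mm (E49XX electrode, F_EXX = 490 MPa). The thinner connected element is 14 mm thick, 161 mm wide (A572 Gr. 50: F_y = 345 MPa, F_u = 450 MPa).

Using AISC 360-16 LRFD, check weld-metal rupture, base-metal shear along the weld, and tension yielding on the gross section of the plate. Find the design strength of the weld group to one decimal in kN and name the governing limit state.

Weld metal: throat = 0.707×8 = 5.656 mm, L = 2×187 = 374 mm. φR_n = 0.75 × 0.6 × 490 × 5.656 × 374 = 466.4 kN.
Base metal shear (14 mm plate): yield φR_n = 1.0×0.6×345×14×374 = 1083.9 kN; rupture φR_n = 0.75×0.6×450×14×374 = 1060.3 kN; take 1060.3 kN (rupture).
Tension yield (gross): A_g = 161×14 = 2254 mm². φR_n = 0.90 × 345 × 2254 = 699.9 kN.
Governing: min(466.4, 1060.3, 699.9) = 466.4 kN → weld metal.

466.4 kN (weld metal governs)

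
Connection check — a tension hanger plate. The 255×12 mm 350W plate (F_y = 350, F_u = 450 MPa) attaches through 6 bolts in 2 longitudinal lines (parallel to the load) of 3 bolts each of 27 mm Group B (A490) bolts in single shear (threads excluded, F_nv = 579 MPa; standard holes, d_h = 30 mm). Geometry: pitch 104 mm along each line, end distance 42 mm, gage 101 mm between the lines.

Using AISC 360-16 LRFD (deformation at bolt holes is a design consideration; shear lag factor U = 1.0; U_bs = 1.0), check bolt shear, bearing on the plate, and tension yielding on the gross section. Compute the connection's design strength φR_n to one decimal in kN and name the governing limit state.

Bolt shear: A_b = π(27)²/4 = 572.56 mm². φR_n = 0.75 × 579 × 572.56 × 6 × 1 = 1491.8 kN.
Bearing (12 mm plate, F_u = 450 MPa): end bolts L_c = 42 − 30/2 = 27, R_n = min(1.2×27×12×450, 2.4×27×12×450) = 174.96 kN/bolt; interior L_c = 104 − 30 = 74, R_n = 349.92 kN/bolt. φR_n = 0.75 × (2×174.96 + 4×349.92) = 1312.2 kN.
Tension yield (gross): A_g = 255×12 = 3060 mm². φR_n = 0.90 × 350 × 3060 = 963.9 kN.
Governing: min(1491.8, 1312.2, 963.9) = 963.9 kN → gross-section yield.

963.9 kN (gross-section yield governs)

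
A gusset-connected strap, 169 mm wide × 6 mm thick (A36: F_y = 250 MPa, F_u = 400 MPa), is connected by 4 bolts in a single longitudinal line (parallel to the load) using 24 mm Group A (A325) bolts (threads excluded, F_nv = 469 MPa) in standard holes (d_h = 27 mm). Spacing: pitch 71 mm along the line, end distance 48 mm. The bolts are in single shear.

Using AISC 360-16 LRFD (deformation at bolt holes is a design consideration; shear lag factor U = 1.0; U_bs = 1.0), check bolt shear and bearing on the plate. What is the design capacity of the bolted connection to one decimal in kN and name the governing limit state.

Bolt shear: A_b = π(24)²/4 = 452.39 mm². φR_n = 0.75 × 469 × 452.39 × 4 × 1 = 636.5 kN.
Bearing (6 mm plate, F_u = 400 MPa): end bolts L_c = 48 − 27/2 = 34.5, R_n = min(1.2×34.5×6×400, 2.4×24×6×400) = 99.36 kN/bolt; interior L_c = 71 − 27 = 44, R_n = 126.72 kN/bolt. φR_n = 0.75 × (1×99.36 + 3×126.72) = 359.6 kN.
Governing: min(636.5, 359.6) = 359.6 kN → bearing.

359.6 kN (bearing governs)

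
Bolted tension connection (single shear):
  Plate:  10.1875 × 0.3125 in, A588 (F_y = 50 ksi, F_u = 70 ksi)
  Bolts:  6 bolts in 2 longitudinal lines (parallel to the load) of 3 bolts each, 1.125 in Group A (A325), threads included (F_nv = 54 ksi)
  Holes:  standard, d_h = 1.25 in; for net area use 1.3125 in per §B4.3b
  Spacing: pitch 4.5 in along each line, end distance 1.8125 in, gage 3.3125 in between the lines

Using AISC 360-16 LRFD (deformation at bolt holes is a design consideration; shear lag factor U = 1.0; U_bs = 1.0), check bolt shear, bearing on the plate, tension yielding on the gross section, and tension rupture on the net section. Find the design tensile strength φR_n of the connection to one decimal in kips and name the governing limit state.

124.1 kips (net-section rupture governs)

Bolt shear: A_b = π(1.125)²/4 = 0.99402 in². φR_n = 0.75 × 54 × 0.99402 × 6 × 1 = 241.5 kips.
Bearing (0.3125 in plate, F_u = 70 ksi): end bolts L_c = 1.8125 − 1.25/2 = 1.1875, R_n = min(1.2×1.1875×0.3125×70, 2.4×1.125×0.3125×70) = 31.172 kips/bolt; interior L_c = 4.5 − 1.25 = 3.25, R_n = 59.063 kips/bolt. φR_n = 0.75 × (2×31.172 + 4×59.063) = 223.9 kips.
Tension yield (gross): A_g = 10.1875×0.3125 = 3.1836 in². φR_n = 0.90 × 50 × 3.1836 = 143.3 kips.
Tension rupture (net): A_n = (10.1875 − 2×1.3125)×0.3125 = 2.3633 in² (U = 1.0, A_e = A_n). φR_n = 0.75 × 70 × 2.3633 = 124.1 kips.
Governing: min(241.5, 223.9, 143.3, 124.1) = 124.1 kips → net-section rupture.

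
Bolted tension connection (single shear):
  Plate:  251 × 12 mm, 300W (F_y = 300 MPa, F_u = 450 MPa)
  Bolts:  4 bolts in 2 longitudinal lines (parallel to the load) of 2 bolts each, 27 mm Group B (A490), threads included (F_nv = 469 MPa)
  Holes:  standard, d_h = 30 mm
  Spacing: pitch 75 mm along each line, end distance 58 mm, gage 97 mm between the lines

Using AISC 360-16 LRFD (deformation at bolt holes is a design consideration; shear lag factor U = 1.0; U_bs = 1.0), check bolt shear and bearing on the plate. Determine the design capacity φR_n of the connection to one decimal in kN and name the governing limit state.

805.6 kN (bolt shear governs)

Bolt shear: A_b = π(27)²/4 = 572.56 mm². φR_n = 0.75 × 469 × 572.56 × 4 × 1 = 805.6 kN.
Bearing (12 mm plate, F_u = 450 MPa): end bolts L_c = 58 − 30/2 = 43, R_n = min(1.2×43×12×450, 2.4×27×12×450) = 278.64 kN/bolt; interior L_c = 75 − 30 = 45, R_n = 291.6 kN/bolt. φR_n = 0.75 × (2×278.64 + 2×291.6) = 855.4 kN.
Governing: min(805.6, 855.4) = 805.6 kN → bolt shear.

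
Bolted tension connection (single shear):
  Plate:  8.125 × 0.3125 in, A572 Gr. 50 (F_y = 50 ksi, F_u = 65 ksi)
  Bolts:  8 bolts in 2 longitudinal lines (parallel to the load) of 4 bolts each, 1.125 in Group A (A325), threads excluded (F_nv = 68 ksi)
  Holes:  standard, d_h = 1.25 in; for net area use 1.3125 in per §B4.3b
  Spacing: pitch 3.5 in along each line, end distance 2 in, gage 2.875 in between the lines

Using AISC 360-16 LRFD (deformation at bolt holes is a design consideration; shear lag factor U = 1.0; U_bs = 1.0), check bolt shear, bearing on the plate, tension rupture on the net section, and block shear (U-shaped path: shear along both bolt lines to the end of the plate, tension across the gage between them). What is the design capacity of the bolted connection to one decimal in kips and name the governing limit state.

83.8 kips (net-section rupture governs)

Bolt shear: A_b = π(1.125)²/4 = 0.99402 in². φR_n = 0.75 × 68 × 0.99402 × 8 × 1 = 405.6 kips.
Bearing (0.3125 in plate, F_u = 65 ksi): end bolts L_c = 2 − 1.25/2 = 1.375, R_n = min(1.2×1.375×0.3125×65, 2.4×1.125×0.3125×65) = 33.516 kips/bolt; interior L_c = 3.5 − 1.25 = 2.25, R_n = 54.844 kips/bolt. φR_n = 0.75 × (2×33.516 + 6×54.844) = 297.1 kips.
Tension rupture (net): A_n = (8.125 − 2×1.3125)×0.3125 = 1.7188 in² (U = 1.0, A_e = A_n). φR_n = 0.75 × 65 × 1.7188 = 83.8 kips.
Block shear: shear path 2×[2+3×3.5] = 2×12.5 in, A_gv = 7.8125, A_nv = 2×(12.5 − 3.5×1.3125)×0.3125 = 4.9414 in²; tension across gage: (2.875 − 1×1.3125)×0.3125 = 0.48828 in². R_n = min(0.6×65×4.9414, 0.6×50×7.8125) + 1.0×65×0.48828 = min(192.71, 234.38) + 31.738 = 224.45 kips. φR_n = 0.75 × 224.45 = 168.3 kips.
Governing: min(405.6, 297.1, 83.8, 168.3) = 83.8 kips → net-section rupture.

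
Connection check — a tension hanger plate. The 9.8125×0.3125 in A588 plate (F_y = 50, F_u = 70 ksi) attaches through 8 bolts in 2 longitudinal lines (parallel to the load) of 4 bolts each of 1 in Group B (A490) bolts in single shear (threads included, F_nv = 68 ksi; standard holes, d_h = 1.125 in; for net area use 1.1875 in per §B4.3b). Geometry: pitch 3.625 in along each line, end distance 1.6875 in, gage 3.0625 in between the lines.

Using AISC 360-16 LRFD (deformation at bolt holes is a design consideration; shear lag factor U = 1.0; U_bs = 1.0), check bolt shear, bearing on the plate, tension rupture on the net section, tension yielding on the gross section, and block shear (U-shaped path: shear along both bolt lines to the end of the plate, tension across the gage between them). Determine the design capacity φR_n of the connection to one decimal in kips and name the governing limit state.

Bolt shear: A_b = π(1)²/4 = 0.7854 in². φR_n = 0.75 × 68 × 0.7854 × 8 × 1 = 320.4 kips.
Bearing (0.3125 in plate, F_u = 70 ksi): end bolts L_c = 1.6875 − 1.125/2 = 1.125, R_n = min(1.2×1.125×0.3125×70, 2.4×1×0.3125×70) = 29.531 kips/bolt; interior L_c = 3.625 − 1.125 = 2.5, R_n = 52.5 kips/bolt. φR_n = 0.75 × (2×29.531 + 6×52.5) = 280.5 kips.
Tension rupture (net): A_n = (9.8125 − 2×1.1875)×0.3125 = 2.3242 in² (U = 1.0, A_e = A_n). φR_n = 0.75 × 70 × 2.3242 = 122.0 kips.
Tension yield (gross): A_g = 9.8125×0.3125 = 3.0664 in². φR_n = 0.90 × 50 × 3.0664 = 138.0 kips.
Block shear: shear path 2×[1.6875+3×3.625] = 2×12.5625 in, A_gv = 7.8516, A_nv = 2×(12.5625 − 3.5×1.1875)×0.3125 = 5.2539 in²; tension across gage: (3.0625 − 1×1.1875)×0.3125 = 0.58594 in². R_n = min(0.6×70×5.2539, 0.6×50×7.8516) + 1.0×70×0.58594 = min(220.66, 235.55) + 41.016 = 261.68 kips. φR_n = 0.75 × 261.68 = 196.3 kips.
Governing: min(320.4, 280.5, 122.0, 138.0, 196.3) = 122.0 kips → net-section rupture.

122.0 kips (net-section rupture governs)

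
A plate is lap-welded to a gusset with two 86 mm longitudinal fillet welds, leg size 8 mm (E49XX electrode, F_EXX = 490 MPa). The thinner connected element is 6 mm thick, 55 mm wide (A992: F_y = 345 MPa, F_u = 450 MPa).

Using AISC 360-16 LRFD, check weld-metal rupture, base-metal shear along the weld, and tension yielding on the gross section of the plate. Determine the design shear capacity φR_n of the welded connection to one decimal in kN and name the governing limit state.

Weld metal: throat = 0.707×8 = 5.656 mm, L = 2×86 = 172 mm. φR_n = 0.75 × 0.6 × 490 × 5.656 × 172 = 214.5 kN.
Base metal shear (6 mm plate): yield φR_n = 1.0×0.6×345×6×172 = 213.6 kN; rupture φR_n = 0.75×0.6×450×6×172 = 209.0 kN; take 209.0 kN (rupture).
Tension yield (gross): A_g = 55×6 = 330 mm². φR_n = 0.90 × 345 × 330 = 102.5 kN.
Governing: min(214.5, 209.0, 102.5) = 102.5 kN → gross-section yield.

102.5 kN (gross-section yield governs)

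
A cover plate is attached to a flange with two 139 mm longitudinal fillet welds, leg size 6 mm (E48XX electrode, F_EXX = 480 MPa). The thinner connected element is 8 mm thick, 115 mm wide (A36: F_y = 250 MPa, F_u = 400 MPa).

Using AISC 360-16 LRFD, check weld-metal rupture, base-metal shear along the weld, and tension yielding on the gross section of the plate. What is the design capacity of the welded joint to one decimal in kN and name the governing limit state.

Weld metal: throat = 0.707×6 = 4.242 mm, L = 2×139 = 278 mm. φR_n = 0.75 × 0.6 × 480 × 4.242 × 278 = 254.7 kN.
Base metal shear (8 mm plate): yield φR_n = 1.0×0.6×250×8×278 = 333.6 kN; rupture φR_n = 0.75×0.6×400×8×278 = 400.3 kN; take 333.6 kN (yield).
Tension yield (gross): A_g = 115×8 = 920 mm². φR_n = 0.90 × 250 × 920 = 207.0 kN.
Governing: min(254.7, 333.6, 207.0) = 207.0 kN → gross-section yield.

207.0 kN (gross-section yield governs)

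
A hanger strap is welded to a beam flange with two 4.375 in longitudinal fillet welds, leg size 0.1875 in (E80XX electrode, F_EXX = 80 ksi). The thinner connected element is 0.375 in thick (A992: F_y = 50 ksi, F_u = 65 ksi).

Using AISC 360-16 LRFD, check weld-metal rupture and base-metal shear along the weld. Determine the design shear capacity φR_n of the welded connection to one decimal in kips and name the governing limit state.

41.8 kips (weld metal governs)

Weld metal: throat = 0.707×0.1875 = 0.13256 in, L = 2×4.375 = 8.75 in. φR_n = 0.75 × 0.6 × 80 × 0.13256 × 8.75 = 41.8 kips.
Base metal shear (0.375 in plate): yield φR_n = 1.0×0.6×50×0.375×8.75 = 98.4 kips; rupture φR_n = 0.75×0.6×65×0.375×8.75 = 96.0 kips; take 96.0 kips (rupture).
Governing: min(41.8, 96.0) = 41.8 kips → weld metal.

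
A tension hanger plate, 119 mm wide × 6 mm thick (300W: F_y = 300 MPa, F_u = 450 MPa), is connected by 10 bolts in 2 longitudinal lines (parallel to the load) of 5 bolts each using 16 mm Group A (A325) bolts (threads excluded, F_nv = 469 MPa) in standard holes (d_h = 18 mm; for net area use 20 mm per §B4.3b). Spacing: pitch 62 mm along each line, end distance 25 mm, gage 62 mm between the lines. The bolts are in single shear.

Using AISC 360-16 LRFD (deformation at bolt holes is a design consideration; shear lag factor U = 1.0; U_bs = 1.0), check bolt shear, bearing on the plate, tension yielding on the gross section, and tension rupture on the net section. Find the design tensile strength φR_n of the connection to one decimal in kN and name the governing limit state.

160.0 kN (net-section rupture governs)

Bolt shear: A_b = π(16)²/4 = 201.06 mm². φR_n = 0.75 × 469 × 201.06 × 10 × 1 = 707.2 kN.
Bearing (6 mm plate, F_u = 450 MPa): end bolts L_c = 25 − 18/2 = 16, R_n = min(1.2×16×6×450, 2.4×16×6×450) = 51.84 kN/bolt; interior L_c = 62 − 18 = 44, R_n = 103.68 kN/bolt. φR_n = 0.75 × (2×51.84 + 8×103.68) = 699.8 kN.
Tension yield (gross): A_g = 119×6 = 714 mm². φR_n = 0.90 × 300 × 714 = 192.8 kN.
Tension rupture (net): A_n = (119 − 2×20)×6 = 474 mm² (U = 1.0, A_e = A_n). φR_n = 0.75 × 450 × 474 = 160.0 kN.
Governing: min(707.2, 699.8, 192.8, 160.0) = 160.0 kN → net-section rupture.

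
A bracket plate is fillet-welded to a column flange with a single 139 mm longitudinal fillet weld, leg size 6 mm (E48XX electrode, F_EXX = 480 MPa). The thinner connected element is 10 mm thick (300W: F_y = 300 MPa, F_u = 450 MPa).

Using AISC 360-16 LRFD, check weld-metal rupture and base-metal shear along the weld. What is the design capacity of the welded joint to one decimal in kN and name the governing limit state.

Weld metal: throat = 0.707×6 = 4.242 mm, L = 139 mm. φR_n = 0.75 × 0.6 × 480 × 4.242 × 139 = 127.4 kN.
Base metal shear (10 mm plate): yield φR_n = 1.0×0.6×300×10×139 = 250.2 kN; rupture φR_n = 0.75×0.6×450×10×139 = 281.5 kN; take 250.2 kN (yield).
Governing: min(127.4, 250.2) = 127.4 kN → weld metal.

127.4 kN (weld metal governs)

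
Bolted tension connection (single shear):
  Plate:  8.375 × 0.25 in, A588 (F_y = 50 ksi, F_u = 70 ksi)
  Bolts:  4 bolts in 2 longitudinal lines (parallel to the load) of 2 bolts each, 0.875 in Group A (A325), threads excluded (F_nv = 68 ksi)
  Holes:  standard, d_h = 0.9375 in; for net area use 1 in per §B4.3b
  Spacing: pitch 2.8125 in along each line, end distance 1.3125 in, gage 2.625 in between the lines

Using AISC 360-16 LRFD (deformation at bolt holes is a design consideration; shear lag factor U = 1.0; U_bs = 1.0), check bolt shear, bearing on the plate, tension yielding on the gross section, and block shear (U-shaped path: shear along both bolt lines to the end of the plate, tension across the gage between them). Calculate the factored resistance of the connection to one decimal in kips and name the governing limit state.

Bolt shear: A_b = π(0.875)²/4 = 0.60132 in². φR_n = 0.75 × 68 × 0.60132 × 4 × 1 = 122.7 kips.
Bearing (0.25 in plate, F_u = 70 ksi): end bolts L_c = 1.3125 − 0.9375/2 = 0.84375, R_n = min(1.2×0.84375×0.25×70, 2.4×0.875×0.25×70) = 17.719 kips/bolt; interior L_c = 2.8125 − 0.9375 = 1.875, R_n = 36.75 kips/bolt. φR_n = 0.75 × (2×17.719 + 2×36.75) = 81.7 kips.
Tension yield (gross): A_g = 8.375×0.25 = 2.0938 in². φR_n = 0.90 × 50 × 2.0938 = 94.2 kips.
Block shear: shear path 2×[1.3125+1×2.8125] = 2×4.125 in, A_gv = 2.0625, A_nv = 2×(4.125 − 1.5×1)×0.25 = 1.3125 in²; tension across gage: (2.625 − 1×1)×0.25 = 0.40625 in². R_n = min(0.6×70×1.3125, 0.6×50×2.0625) + 1.0×70×0.40625 = min(55.125, 61.875) + 28.438 = 83.563 kips. φR_n = 0.75 × 83.563 = 62.7 kips.
Governing: min(122.7, 81.7, 94.2, 62.7) = 62.7 kips → block shear.

62.7 kips (block shear governs)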